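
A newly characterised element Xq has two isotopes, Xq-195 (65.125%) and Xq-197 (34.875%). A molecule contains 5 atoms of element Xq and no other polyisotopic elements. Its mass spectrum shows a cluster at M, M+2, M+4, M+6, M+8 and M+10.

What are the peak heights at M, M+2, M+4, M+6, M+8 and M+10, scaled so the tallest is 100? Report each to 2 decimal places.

Expanding (0.65125 + 0.34875)^5:
P(M) = 0.65125^5 = 0.117149
P(M+2) = 5 × 0.65125^4 × 0.34875^1 = 0.313672
P(M+4) = 10 × 0.65125^3 × 0.34875^2 = 0.335948
P(M+6) = 10 × 0.65125^2 × 0.34875^3 = 0.179903
P(M+8) = 5 × 0.65125^1 × 0.34875^4 = 0.048170
P(M+10) = 0.34875^5 = 0.005159
The M+4 peak is largest (0.335948); scaling to 100 gives 34.87 : 93.37 : 100.00 : 53.55 : 14.34 : 1.54.

34.87 : 93.37 : 100.00 : 53.55 : 14.34 : 1.54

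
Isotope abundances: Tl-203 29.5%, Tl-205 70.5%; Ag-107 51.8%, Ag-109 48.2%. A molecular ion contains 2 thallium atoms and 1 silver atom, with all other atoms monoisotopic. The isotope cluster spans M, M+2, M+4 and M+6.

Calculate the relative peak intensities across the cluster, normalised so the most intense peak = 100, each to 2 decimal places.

Thallium pattern (n=2): 0.087025 : 0.41595 : 0.497025
Silver pattern (n=1): 0.5180 : 0.4820
Convolve the two distributions (both contribute in 2-u steps):
  M: 0.087025×0.5180 = 0.045079
  M+2: 0.087025×0.4820 + 0.41595×0.5180 = 0.257408
  M+4: 0.41595×0.4820 + 0.497025×0.5180 = 0.457947
  M+6: 0.497025×0.4820 = 0.239566
Scale to base peak (0.457947) = 100: 9.84 : 56.21 : 100.00 : 52.31

9.84 : 56.21 : 100.00 : 52.31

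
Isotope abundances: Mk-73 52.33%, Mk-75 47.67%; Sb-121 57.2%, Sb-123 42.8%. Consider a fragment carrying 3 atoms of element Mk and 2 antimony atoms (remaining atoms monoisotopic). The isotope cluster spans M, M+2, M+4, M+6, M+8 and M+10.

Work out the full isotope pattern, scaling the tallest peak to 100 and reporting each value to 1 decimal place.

Element Mk pattern (n=3): 0.14330198 : 0.39162272 : 0.35674861 : 0.10832669
Antimony pattern (n=2): 0.327184 : 0.489632 : 0.183184
Convolve the two distributions (both contribute in 2-u steps):
  M: 0.14330198×0.327184 = 0.046886
  M+2: 0.14330198×0.489632 + 0.39162272×0.327184 = 0.198298
  M+4: 0.14330198×0.183184 + 0.39162272×0.489632 + 0.35674861×0.327184 = 0.334724
  M+6: 0.39162272×0.183184 + 0.35674861×0.489632 + 0.10832669×0.327184 = 0.281857
  M+8: 0.35674861×0.183184 + 0.10832669×0.489632 = 0.118391
  M+10: 0.10832669×0.183184 = 0.019844
Scale to base peak (0.334724) = 100: 14.0 : 59.2 : 100.0 : 84.2 : 35.4 : 5.9

14.0 : 59.2 : 100.0 : 84.2 : 35.4 : 5.9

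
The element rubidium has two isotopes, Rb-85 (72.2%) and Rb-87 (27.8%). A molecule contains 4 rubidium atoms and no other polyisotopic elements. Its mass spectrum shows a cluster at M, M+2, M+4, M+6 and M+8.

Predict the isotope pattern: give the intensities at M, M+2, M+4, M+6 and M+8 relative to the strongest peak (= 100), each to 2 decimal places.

The 4 Rb atoms are independent, so intensities follow the terms of (0.722 + 0.278)^4.
P(M) = 0.722^4 = 0.271737
P(M+2) = 4 × 0.722^3 × 0.278^1 = 0.418520
P(M+4) = 6 × 0.722^2 × 0.278^2 = 0.241721
P(M+6) = 4 × 0.722^1 × 0.278^3 = 0.062049
P(M+8) = 0.278^4 = 0.005973
The M+2 peak is largest (0.418520); scaling to 100 gives 64.93 : 100.00 : 57.76 : 14.83 : 1.43.

64.93 : 100.00 : 57.76 : 14.83 : 1.43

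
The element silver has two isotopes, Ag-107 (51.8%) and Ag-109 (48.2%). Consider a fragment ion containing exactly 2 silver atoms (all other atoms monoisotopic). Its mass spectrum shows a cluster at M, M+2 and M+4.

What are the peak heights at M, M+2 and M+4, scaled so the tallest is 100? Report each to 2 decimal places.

53.73 : 100.00 : 46.53

Each Ag atom is independently Ag-107 (p = 0.518) or Ag-109 (q = 0.482); the cluster is the binomial expansion (p + q)^2.
P(M) = 0.518^2 = 0.268324
P(M+2) = 2 × 0.518^1 × 0.482^1 = 0.499352
P(M+4) = 0.482^2 = 0.232324
The M+2 peak is largest (0.499352); scaling to 100 gives 53.73 : 100.00 : 46.53.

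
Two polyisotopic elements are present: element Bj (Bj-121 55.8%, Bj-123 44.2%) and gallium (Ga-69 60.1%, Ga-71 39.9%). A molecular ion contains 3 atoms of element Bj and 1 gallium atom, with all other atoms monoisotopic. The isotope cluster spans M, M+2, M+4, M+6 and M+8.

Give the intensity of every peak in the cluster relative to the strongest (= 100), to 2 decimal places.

28.90 : 87.87 : 100.00 : 50.48 : 9.54

Element Bj pattern (n=3): 0.17374111 : 0.41286866 : 0.32703934 : 0.08635089
Gallium pattern (n=1): 0.6010 : 0.3990
Convolve the two distributions (both contribute in 2-u steps):
  M: 0.17374111×0.6010 = 0.104418
  M+2: 0.17374111×0.3990 + 0.41286866×0.6010 = 0.317457
  M+4: 0.41286866×0.3990 + 0.32703934×0.6010 = 0.361285
  M+6: 0.32703934×0.3990 + 0.08635089×0.6010 = 0.182386
  M+8: 0.08635089×0.3990 = 0.034454
Scale to base peak (0.361285) = 100: 28.90 : 87.87 : 100.00 : 50.48 : 9.54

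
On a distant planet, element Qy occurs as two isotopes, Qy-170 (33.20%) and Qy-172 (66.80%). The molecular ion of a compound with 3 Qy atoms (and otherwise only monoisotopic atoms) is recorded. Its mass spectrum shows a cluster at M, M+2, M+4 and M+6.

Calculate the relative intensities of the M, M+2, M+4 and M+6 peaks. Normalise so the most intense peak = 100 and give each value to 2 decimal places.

8.23 : 49.70 : 100.00 : 67.07

Expanding (0.3320 + 0.6680)^3:
P(M) = 0.3320^3 = 0.036594
P(M+2) = 3 × 0.3320^2 × 0.6680^1 = 0.220889
P(M+4) = 3 × 0.3320^1 × 0.6680^2 = 0.444439
P(M+6) = 0.6680^3 = 0.298078
The M+4 peak is largest (0.444439); scaling to 100 gives 8.23 : 49.70 : 100.00 : 67.07.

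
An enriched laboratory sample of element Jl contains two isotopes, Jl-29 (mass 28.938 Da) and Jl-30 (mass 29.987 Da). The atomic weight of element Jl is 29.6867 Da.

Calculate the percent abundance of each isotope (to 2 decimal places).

Jl-29: 28.63%, Jl-30: 71.37%

With x = fraction of Jl-29 (so Jl-30 is 1 − x):
28.938·x + 29.987·(1 − x) = 29.6867
(28.938 − 29.987)·x = 29.6867 − 29.987
x = -0.3003 / -1.049 = 0.28627 → 28.63% Jl-29, 71.37% Jl-30.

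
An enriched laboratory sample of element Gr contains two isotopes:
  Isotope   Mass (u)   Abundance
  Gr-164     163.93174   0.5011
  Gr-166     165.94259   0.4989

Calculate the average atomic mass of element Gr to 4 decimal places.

Weight each isotope mass by its fractional abundance: 0.5011 × 163.93174 + 0.4989 × 165.94259
= 82.146195 + 82.788758 = 164.934953 u

164.9350 u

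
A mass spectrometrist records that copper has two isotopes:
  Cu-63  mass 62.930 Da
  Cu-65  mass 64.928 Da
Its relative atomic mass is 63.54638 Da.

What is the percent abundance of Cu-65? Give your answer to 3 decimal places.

Let x be the fractional abundance of Cu-63; then Cu-65 has abundance 1 − x.
62.930·x + 64.928·(1 − x) = 63.54638
(62.930 − 64.928)·x = 63.54638 − 64.928
x = -1.38162 / -1.998 = 0.69150 → 69.150% Cu-63, 30.850% Cu-65.

30.850%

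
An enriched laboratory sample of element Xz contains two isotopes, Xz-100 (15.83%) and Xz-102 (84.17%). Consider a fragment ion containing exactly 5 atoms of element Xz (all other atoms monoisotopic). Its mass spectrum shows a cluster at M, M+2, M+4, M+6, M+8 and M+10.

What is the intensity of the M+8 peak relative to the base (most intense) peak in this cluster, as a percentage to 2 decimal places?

94.04%

Binomial terms of (0.1583 + 0.8417)^5: M 0.0001, M+2 0.0026, M+4 0.0281, M+6 0.1494, M+8 0.3973, M+10 0.4225 → M+10 is the base peak.
P(M+10) = C(5,5) × 0.1583^0 × 0.8417^5 = 1 × 1.0000 × 0.42246101 = 0.422461 (base)
P(M+8) = C(5,4) × 0.1583^1 × 0.8417^4 = 5 × 0.1583 × 0.501914 = 0.397265
Relative intensity = 0.397265 / 0.422461 × 100 = 94.04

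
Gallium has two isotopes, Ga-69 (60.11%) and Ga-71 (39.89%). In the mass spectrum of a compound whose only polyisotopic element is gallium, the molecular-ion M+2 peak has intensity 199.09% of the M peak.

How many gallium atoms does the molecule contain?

3

The M+2/M ratio from n Ga atoms is n · q/p = n · 0.3989/0.6011.
n = 1.9909 × 0.6011/0.3989 = 3.00 ≈ 3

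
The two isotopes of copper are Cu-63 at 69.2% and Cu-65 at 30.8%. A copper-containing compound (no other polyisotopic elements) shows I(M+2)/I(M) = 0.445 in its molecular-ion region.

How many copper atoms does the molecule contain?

With n Cu atoms, P(M+2)/P(M) = C(n,1)·p^(n−1)q / p^n = n·q/p = n · 0.308/0.692.
n = 0.445 × 0.692/0.308 = 1.00 ≈ 1

1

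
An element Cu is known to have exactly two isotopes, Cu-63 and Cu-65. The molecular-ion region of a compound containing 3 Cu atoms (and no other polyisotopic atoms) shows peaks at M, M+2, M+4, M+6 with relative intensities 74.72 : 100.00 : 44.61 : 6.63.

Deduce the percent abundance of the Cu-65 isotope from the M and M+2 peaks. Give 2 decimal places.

30.85%

Write p for the Cu-63 fraction. I(M+2)/I(M) = [C(3,1)·p^2·(1−p)] / p^3 = 3·(1−p)/p = 100.00/74.72 = 1.3383
(1−p)/p = 1.3383/3 = 0.4461  ⇒  p = 1/(1 + 0.4461) = 0.6915
Cu-63: 69.15%, Cu-65: 30.85%.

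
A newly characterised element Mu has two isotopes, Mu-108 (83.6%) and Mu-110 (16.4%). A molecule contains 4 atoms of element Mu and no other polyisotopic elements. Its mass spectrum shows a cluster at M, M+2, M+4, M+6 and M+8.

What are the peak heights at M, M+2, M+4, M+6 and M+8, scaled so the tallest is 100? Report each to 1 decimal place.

100.0 : 78.5 : 23.1 : 3.0 : 0.1

The 4 Mu atoms are independent, so intensities follow the terms of (0.836 + 0.164)^4.
P(M) = 0.836^4 = 0.488456
P(M+2) = 4 × 0.836^3 × 0.164^1 = 0.383286
P(M+4) = 6 × 0.836^2 × 0.164^2 = 0.112785
P(M+6) = 4 × 0.836^1 × 0.164^3 = 0.014750
P(M+8) = 0.164^4 = 0.000723
The M peak is largest (0.488456); scaling to 100 gives 100.0 : 78.5 : 23.1 : 3.0 : 0.1.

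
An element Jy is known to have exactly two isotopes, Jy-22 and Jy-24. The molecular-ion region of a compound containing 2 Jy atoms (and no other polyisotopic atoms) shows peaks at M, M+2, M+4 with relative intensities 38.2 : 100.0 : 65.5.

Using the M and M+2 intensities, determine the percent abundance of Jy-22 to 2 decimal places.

43.31%

Write p for the Jy-22 fraction. I(M+2)/I(M) = [C(2,1)·p^1·(1−p)] / p^2 = 2·(1−p)/p = 100.0/38.2 = 2.6178
(1−p)/p = 2.6178/2 = 1.3089  ⇒  p = 1/(1 + 1.3089) = 0.4331
Jy-22: 43.31%, Jy-24: 56.69%.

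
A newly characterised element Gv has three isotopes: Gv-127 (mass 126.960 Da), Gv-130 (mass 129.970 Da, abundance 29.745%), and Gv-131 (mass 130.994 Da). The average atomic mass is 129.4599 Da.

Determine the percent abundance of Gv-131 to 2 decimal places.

The remaining 70.255% is split between Gv-127 (fraction x) and Gv-131 (fraction 0.70255 − x).
Substituting: 126.960x + 130.994(0.70255 − x) = 90.8003235
(126.960 − 130.994)x = -1.2295112  ⇒  x = 0.30479, y = 0.39776
Gv-127: 30.48%, Gv-131: 39.78%.

39.78%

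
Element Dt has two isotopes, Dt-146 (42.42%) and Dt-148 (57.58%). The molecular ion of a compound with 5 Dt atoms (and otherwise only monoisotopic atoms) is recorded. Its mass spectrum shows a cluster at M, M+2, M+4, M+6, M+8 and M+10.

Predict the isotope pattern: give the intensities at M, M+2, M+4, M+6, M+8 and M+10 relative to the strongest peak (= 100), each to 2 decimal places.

4.00 : 27.14 : 73.67 : 100.00 : 67.87 : 18.42

Expanding (0.4242 + 0.5758)^5:
P(M) = 0.4242^5 = 0.013736
P(M+2) = 5 × 0.4242^4 × 0.5758^1 = 0.093223
P(M+4) = 10 × 0.4242^3 × 0.5758^2 = 0.253079
P(M+6) = 10 × 0.4242^2 × 0.5758^3 = 0.343523
P(M+8) = 5 × 0.4242^1 × 0.5758^4 = 0.233146
P(M+10) = 0.5758^5 = 0.063293
The M+6 peak is largest (0.343523); scaling to 100 gives 4.00 : 27.14 : 73.67 : 100.00 : 67.87 : 18.42.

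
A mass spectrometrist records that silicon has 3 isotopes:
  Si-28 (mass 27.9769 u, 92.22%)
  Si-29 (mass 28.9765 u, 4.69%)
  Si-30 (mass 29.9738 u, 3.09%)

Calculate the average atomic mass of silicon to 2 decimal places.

28.09 u

Average mass = Σ (abundance × isotope mass) = 0.9222 × 27.9769 + 0.0469 × 28.9765 + 0.0309 × 29.9738
= 25.80030 + 1.35900 + 0.92619 = 28.08549 u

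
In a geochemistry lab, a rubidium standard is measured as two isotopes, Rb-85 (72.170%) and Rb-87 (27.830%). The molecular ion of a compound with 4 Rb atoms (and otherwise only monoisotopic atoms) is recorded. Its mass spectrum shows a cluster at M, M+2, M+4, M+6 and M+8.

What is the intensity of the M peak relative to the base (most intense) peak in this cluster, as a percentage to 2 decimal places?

Binomial terms of (0.72170 + 0.27830)^4: M 0.2713, M+2 0.4184, M+4 0.2420, M+6 0.0622, M+8 0.0060 → M+2 is the base peak.
P(M+2) = C(4,1) × 0.72170^3 × 0.27830^1 = 4 × 0.37589809 × 0.2783 = 0.418450 (base)
P(M) = C(4,0) × 0.72170^4 × 0.27830^0 = 1 × 0.27128565 × 1.0000 = 0.271286
Relative intensity = 0.271286 / 0.418450 × 100 = 64.83

64.83%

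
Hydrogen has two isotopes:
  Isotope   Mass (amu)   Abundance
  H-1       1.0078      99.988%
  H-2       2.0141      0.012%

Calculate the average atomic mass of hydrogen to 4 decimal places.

1.0079 amu

Ar = Σ fᵢ·mᵢ = 0.99988 × 1.0078 + 0.00012 × 2.0141
= 1.00768 + 0.00024 = 1.00792 amu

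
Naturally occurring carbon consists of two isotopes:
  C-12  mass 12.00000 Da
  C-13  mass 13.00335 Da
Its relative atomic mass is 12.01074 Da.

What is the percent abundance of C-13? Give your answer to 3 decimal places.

With x = fraction of C-12 (so C-13 is 1 − x):
12.00000·x + 13.00335·(1 − x) = 12.01074
(12.00000 − 13.00335)·x = 12.01074 − 13.00335
x = -0.99261 / -1.00335 = 0.98930 → 98.930% C-12, 1.070% C-13.

1.070%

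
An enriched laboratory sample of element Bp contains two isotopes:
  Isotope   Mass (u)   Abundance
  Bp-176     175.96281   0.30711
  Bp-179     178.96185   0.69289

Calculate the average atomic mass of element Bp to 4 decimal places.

178.0408 u

Ar = Σ fᵢ·mᵢ = 0.30711 × 175.96281 + 0.69289 × 178.96185
= 54.039939 + 124.000876 = 178.040815 u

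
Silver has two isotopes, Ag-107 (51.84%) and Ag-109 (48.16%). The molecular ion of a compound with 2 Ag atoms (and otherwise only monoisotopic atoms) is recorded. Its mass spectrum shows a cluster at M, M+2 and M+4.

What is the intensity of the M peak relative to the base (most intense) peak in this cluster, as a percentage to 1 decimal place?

Binomial terms of (0.5184 + 0.4816)^2: M 0.2687, M+2 0.4993, M+4 0.2319 → M+2 is the base peak.
P(M+2) = C(2,1) × 0.5184^1 × 0.4816^1 = 2 × 0.5184 × 0.4816 = 0.499323 (base)
P(M) = C(2,0) × 0.5184^2 × 0.4816^0 = 1 × 0.26873856 × 1.0000 = 0.268739
Relative intensity = 0.268739 / 0.499323 × 100 = 53.8

53.8%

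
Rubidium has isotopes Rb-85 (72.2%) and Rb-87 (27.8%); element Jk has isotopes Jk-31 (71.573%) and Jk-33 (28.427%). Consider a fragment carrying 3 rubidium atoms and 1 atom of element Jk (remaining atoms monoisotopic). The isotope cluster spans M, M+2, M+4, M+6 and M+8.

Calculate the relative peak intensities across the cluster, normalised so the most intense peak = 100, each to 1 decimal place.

64.4 : 100.0 : 58.2 : 15.1 : 1.5

Rubidium pattern (n=3): 0.37636705 : 0.43475086 : 0.16739714 : 0.02148495
Element Jk pattern (n=1): 0.71573 : 0.28427
Convolve the two distributions (both contribute in 2-u steps):
  M: 0.37636705×0.71573 = 0.269377
  M+2: 0.37636705×0.28427 + 0.43475086×0.71573 = 0.418154
  M+4: 0.43475086×0.28427 + 0.16739714×0.71573 = 0.243398
  M+6: 0.16739714×0.28427 + 0.02148495×0.71573 = 0.062963
  M+8: 0.02148495×0.28427 = 0.006108
Scale to base peak (0.418154) = 100: 64.4 : 100.0 : 58.2 : 15.1 : 1.5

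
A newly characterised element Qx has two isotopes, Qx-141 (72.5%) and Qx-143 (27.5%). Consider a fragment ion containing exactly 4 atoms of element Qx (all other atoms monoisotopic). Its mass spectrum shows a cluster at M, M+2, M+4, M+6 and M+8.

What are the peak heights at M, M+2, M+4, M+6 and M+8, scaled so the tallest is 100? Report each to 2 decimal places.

65.91 : 100.00 : 56.90 : 14.39 : 1.36

Each Qx atom is independently Qx-141 (p = 0.725) or Qx-143 (q = 0.275); the cluster is the binomial expansion (p + q)^4.
P(M) = 0.725^4 = 0.276282
P(M+2) = 4 × 0.725^3 × 0.275^1 = 0.419186
P(M+4) = 6 × 0.725^2 × 0.275^2 = 0.238502
P(M+6) = 4 × 0.725^1 × 0.275^3 = 0.060311
P(M+8) = 0.275^4 = 0.005719
The M+2 peak is largest (0.419186); scaling to 100 gives 65.91 : 100.00 : 56.90 : 14.39 : 1.36.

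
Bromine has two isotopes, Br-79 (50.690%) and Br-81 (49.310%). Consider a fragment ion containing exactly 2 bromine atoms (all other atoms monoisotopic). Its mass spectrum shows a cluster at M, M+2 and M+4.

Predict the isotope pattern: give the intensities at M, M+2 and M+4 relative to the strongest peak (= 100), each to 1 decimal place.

The 2 Br atoms are independent, so intensities follow the terms of (0.50690 + 0.49310)^2.
P(M) = 0.50690^2 = 0.256948
P(M+2) = 2 × 0.50690^1 × 0.49310^1 = 0.499905
P(M+4) = 0.49310^2 = 0.243148
The M+2 peak is largest (0.499905); scaling to 100 gives 51.4 : 100.0 : 48.6.

51.4 : 100.0 : 48.6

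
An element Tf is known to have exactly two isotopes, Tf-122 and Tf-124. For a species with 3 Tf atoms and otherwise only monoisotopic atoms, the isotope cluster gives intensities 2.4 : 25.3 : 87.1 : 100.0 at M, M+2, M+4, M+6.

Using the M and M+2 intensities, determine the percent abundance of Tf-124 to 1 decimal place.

Write p for the Tf-122 fraction. I(M+2)/I(M) = [C(3,1)·p^2·(1−p)] / p^3 = 3·(1−p)/p = 25.3/2.4 = 10.5417
(1−p)/p = 10.5417/3 = 3.5139  ⇒  p = 1/(1 + 3.5139) = 0.2215
Tf-122: 22.2%, Tf-124: 77.8%.

77.8%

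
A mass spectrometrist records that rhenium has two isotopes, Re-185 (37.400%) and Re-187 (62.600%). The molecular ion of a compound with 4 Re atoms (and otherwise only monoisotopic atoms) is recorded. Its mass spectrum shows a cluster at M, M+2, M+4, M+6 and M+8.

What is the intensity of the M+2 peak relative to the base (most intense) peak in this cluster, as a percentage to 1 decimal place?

Binomial terms of (0.37400 + 0.62600)^4: M 0.0196, M+2 0.1310, M+4 0.3289, M+6 0.3670, M+8 0.1536 → M+6 is the base peak.
P(M+6) = C(4,3) × 0.37400^1 × 0.62600^3 = 4 × 0.3740 × 0.24531438 = 0.366990 (base)
P(M+2) = C(4,1) × 0.37400^3 × 0.62600^1 = 4 × 0.05231362 × 0.6260 = 0.130993
Relative intensity = 0.130993 / 0.366990 × 100 = 35.7

35.7%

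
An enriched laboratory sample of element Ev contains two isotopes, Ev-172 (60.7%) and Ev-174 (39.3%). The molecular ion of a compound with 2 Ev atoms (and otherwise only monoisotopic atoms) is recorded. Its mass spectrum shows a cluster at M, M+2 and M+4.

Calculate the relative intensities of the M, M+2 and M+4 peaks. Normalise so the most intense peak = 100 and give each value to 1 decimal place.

Each Ev atom is independently Ev-172 (p = 0.607) or Ev-174 (q = 0.393); the cluster is the binomial expansion (p + q)^2.
P(M) = 0.607^2 = 0.368449
P(M+2) = 2 × 0.607^1 × 0.393^1 = 0.477102
P(M+4) = 0.393^2 = 0.154449
The M+2 peak is largest (0.477102); scaling to 100 gives 77.2 : 100.0 : 32.4.

77.2 : 100.0 : 32.4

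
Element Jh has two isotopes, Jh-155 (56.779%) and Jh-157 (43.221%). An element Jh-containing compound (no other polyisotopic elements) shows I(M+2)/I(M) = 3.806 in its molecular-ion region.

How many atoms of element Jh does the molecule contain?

5

With n Jh atoms, P(M+2)/P(M) = C(n,1)·p^(n−1)q / p^n = n·q/p = n · 0.43221/0.56779.
n = 3.806 × 0.56779/0.43221 = 5.00 ≈ 5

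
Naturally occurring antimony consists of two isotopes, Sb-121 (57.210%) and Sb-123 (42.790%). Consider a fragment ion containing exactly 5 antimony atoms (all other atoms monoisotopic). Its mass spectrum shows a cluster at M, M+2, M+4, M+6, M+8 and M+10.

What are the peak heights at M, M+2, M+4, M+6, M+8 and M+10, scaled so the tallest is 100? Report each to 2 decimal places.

17.88 : 66.85 : 100.00 : 74.79 : 27.97 : 4.18

The 5 Sb atoms are independent, so intensities follow the terms of (0.57210 + 0.42790)^5.
P(M) = 0.57210^5 = 0.061286
P(M+2) = 5 × 0.57210^4 × 0.42790^1 = 0.229192
P(M+4) = 10 × 0.57210^3 × 0.42790^2 = 0.342847
P(M+6) = 10 × 0.57210^2 × 0.42790^3 = 0.256431
P(M+8) = 5 × 0.57210^1 × 0.42790^4 = 0.095898
P(M+10) = 0.42790^5 = 0.014345
The M+4 peak is largest (0.342847); scaling to 100 gives 17.88 : 66.85 : 100.00 : 74.79 : 27.97 : 4.18.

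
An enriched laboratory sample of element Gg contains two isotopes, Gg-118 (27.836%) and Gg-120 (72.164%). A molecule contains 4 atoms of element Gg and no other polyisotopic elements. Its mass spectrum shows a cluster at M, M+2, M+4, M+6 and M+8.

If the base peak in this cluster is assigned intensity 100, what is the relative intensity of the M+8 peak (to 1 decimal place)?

64.8

(0.27836 + 0.72164)^4 gives M 0.0060, M+2 0.0623, M+4 0.2421, M+6 0.4184, M+8 0.2712; the largest is M+6.
P(M+6) = C(4,3) × 0.27836^1 × 0.72164^3 = 4 × 0.27836 × 0.37580434 = 0.418436 (base)
P(M+8) = C(4,4) × 0.27836^0 × 0.72164^4 = 1 × 1.0000 × 0.27119545 = 0.271195
Relative intensity = 0.271195 / 0.418436 × 100 = 64.8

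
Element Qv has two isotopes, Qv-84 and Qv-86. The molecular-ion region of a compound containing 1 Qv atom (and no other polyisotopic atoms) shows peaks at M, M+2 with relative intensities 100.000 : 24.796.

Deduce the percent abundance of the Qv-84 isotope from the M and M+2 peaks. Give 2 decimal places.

Write p for the Qv-84 fraction. I(M+2)/I(M) = [C(1,1)·p^0·(1−p)] / p^1 = 1·(1−p)/p = 24.796/100.000 = 0.2480
(1−p)/p = 0.2480/1 = 0.2480  ⇒  p = 1/(1 + 0.2480) = 0.8013
Qv-84: 80.13%, Qv-86: 19.87%.

80.13%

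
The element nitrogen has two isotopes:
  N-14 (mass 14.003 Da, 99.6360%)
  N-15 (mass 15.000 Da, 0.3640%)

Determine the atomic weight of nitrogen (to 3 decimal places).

The abundance-weighted mean is 0.996360 × 14.003 + 0.003640 × 15.000
= 13.9520 + 0.0546 = 14.0066 Da

14.007 Da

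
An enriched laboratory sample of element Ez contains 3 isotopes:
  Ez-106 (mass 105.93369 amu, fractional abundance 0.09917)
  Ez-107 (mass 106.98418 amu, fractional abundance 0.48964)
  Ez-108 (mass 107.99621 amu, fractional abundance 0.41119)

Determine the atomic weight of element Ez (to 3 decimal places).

107.296 amu

The abundance-weighted mean is 0.09917 × 105.93369 + 0.48964 × 106.98418 + 0.41119 × 107.99621
= 10.505444 + 52.383734 + 44.406962 = 107.296140 amu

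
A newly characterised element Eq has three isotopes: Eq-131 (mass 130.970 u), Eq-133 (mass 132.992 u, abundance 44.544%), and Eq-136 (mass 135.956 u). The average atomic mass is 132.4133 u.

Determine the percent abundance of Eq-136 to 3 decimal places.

The remaining 55.456% is split between Eq-131 (fraction x) and Eq-136 (fraction 0.55456 − x).
Substituting: 130.970x + 135.956(0.55456 − x) = 73.17334352
(130.970 − 135.956)x = -2.22241584  ⇒  x = 0.44573, y = 0.10883
Eq-131: 44.573%, Eq-136: 10.883%.

10.883%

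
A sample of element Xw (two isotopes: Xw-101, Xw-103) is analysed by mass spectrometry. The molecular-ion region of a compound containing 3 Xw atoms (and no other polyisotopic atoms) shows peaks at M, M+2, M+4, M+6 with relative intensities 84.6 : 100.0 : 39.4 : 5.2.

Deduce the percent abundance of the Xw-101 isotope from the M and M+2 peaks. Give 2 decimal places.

71.74%

If p is the fraction of Xw that is Xw-101, then I(M+2)/I(M) = [C(3,1)·p^2·(1−p)] / p^3 = 3·(1−p)/p = 100.0/84.6 = 1.1820
(1−p)/p = 1.1820/3 = 0.3940  ⇒  p = 1/(1 + 0.3940) = 0.7174
Xw-101: 71.74%, Xw-103: 28.26%.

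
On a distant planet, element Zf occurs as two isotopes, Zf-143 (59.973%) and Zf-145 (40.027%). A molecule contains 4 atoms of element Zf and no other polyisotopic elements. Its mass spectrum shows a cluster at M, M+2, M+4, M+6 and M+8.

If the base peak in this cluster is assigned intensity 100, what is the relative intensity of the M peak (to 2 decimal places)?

37.42

Term probabilities: M 0.1294, M+2 0.3454, M+4 0.3458, M+6 0.1538, M+8 0.0257. Base peak = M+4.
P(M+4) = C(4,2) × 0.59973^2 × 0.40027^2 = 6 × 0.35967607 × 0.16021607 = 0.345755 (base)
P(M) = C(4,0) × 0.59973^4 × 0.40027^0 = 1 × 0.12936688 × 1.0000 = 0.129367
Relative intensity = 0.129367 / 0.345755 × 100 = 37.42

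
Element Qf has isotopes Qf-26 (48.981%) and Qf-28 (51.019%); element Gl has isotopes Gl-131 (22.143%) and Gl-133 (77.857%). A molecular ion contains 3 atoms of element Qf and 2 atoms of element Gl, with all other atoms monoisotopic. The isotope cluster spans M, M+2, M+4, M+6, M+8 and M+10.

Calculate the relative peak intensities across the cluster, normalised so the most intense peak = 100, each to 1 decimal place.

1.6 : 16.2 : 60.0 : 100.0 : 76.9 : 22.3

Element Qf pattern (n=3): 0.1175122 : 0.36720492 : 0.38248357 : 0.13279931
Element Gl pattern (n=2): 0.04903124 : 0.34479751 : 0.60617124
Convolve the two distributions (both contribute in 2-u steps):
  M: 0.1175122×0.04903124 = 0.005762
  M+2: 0.1175122×0.34479751 + 0.36720492×0.04903124 = 0.058522
  M+4: 0.1175122×0.60617124 + 0.36720492×0.34479751 + 0.38248357×0.04903124 = 0.216598
  M+6: 0.36720492×0.60617124 + 0.38248357×0.34479751 + 0.13279931×0.04903124 = 0.360980
  M+8: 0.38248357×0.60617124 + 0.13279931×0.34479751 = 0.277639
  M+10: 0.13279931×0.60617124 = 0.080499
Scale to base peak (0.360980) = 100: 1.6 : 16.2 : 60.0 : 100.0 : 76.9 : 22.3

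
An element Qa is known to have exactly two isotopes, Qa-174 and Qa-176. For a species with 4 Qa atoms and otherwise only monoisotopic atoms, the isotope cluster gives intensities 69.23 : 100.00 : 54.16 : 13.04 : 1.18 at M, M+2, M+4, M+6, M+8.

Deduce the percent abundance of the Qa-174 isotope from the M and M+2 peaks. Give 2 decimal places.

If p is the fraction of Qa that is Qa-174, then I(M+2)/I(M) = [C(4,1)·p^3·(1−p)] / p^4 = 4·(1−p)/p = 100.00/69.23 = 1.4445
(1−p)/p = 1.4445/4 = 0.3611  ⇒  p = 1/(1 + 0.3611) = 0.7347
Qa-174: 73.47%, Qa-176: 26.53%.

73.47%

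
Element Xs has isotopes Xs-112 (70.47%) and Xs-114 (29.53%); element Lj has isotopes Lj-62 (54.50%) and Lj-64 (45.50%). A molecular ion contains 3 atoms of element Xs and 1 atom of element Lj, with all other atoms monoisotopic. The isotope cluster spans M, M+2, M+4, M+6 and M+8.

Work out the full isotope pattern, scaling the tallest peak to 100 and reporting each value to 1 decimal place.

47.8 : 100.0 : 75.4 : 24.5 : 2.9

Element Xs pattern (n=3): 0.34995549 : 0.43993979 : 0.18435394 : 0.02575078
Element Lj pattern (n=1): 0.5450 : 0.4550
Convolve the two distributions (both contribute in 2-u steps):
  M: 0.34995549×0.5450 = 0.190726
  M+2: 0.34995549×0.4550 + 0.43993979×0.5450 = 0.398997
  M+4: 0.43993979×0.4550 + 0.18435394×0.5450 = 0.300646
  M+6: 0.18435394×0.4550 + 0.02575078×0.5450 = 0.097915
  M+8: 0.02575078×0.4550 = 0.011717
Scale to base peak (0.398997) = 100: 47.8 : 100.0 : 75.4 : 24.5 : 2.9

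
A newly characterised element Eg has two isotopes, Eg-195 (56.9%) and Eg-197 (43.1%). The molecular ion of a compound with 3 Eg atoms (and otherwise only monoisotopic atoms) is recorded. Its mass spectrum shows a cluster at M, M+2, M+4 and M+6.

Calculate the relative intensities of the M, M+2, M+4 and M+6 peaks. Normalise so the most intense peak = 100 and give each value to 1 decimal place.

Expanding (0.569 + 0.431)^3:
P(M) = 0.569^3 = 0.184220
P(M+2) = 3 × 0.569^2 × 0.431^1 = 0.418623
P(M+4) = 3 × 0.569^1 × 0.431^2 = 0.317094
P(M+6) = 0.431^3 = 0.080063
The M+2 peak is largest (0.418623); scaling to 100 gives 44.0 : 100.0 : 75.7 : 19.1.

44.0 : 100.0 : 75.7 : 19.1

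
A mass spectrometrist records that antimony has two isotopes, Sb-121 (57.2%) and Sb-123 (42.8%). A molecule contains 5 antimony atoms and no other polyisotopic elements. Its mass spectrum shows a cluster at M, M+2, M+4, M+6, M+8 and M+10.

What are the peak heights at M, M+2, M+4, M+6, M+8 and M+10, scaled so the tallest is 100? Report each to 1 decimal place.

Each Sb atom is independently Sb-121 (p = 0.572) or Sb-123 (q = 0.428); the cluster is the binomial expansion (p + q)^5.
P(M) = 0.572^5 = 0.061232
P(M+2) = 5 × 0.572^4 × 0.428^1 = 0.229086
P(M+4) = 10 × 0.572^3 × 0.428^2 = 0.342827
P(M+6) = 10 × 0.572^2 × 0.428^3 = 0.256521
P(M+8) = 5 × 0.572^1 × 0.428^4 = 0.095971
P(M+10) = 0.428^5 = 0.014362
The M+4 peak is largest (0.342827); scaling to 100 gives 17.9 : 66.8 : 100.0 : 74.8 : 28.0 : 4.2.

17.9 : 66.8 : 100.0 : 74.8 : 28.0 : 4.2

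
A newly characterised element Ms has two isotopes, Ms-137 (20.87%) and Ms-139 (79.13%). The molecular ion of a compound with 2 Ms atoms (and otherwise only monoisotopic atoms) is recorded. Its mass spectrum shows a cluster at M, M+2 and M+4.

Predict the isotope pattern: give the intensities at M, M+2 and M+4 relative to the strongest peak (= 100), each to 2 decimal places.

6.96 : 52.75 : 100.00

Each Ms atom is independently Ms-137 (p = 0.2087) or Ms-139 (q = 0.7913); the cluster is the binomial expansion (p + q)^2.
P(M) = 0.2087^2 = 0.043556
P(M+2) = 2 × 0.2087^1 × 0.7913^1 = 0.330289
P(M+4) = 0.7913^2 = 0.626156
The M+4 peak is largest (0.626156); scaling to 100 gives 6.96 : 52.75 : 100.00.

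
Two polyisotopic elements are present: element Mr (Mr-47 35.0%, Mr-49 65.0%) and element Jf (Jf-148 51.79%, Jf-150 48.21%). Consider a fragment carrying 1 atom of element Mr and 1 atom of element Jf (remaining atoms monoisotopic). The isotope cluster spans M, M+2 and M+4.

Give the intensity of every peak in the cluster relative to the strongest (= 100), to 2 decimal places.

35.87 : 100.00 : 62.01

Element Mr pattern (n=1): 0.3500 : 0.6500
Element Jf pattern (n=1): 0.5179 : 0.4821
Convolve the two distributions (both contribute in 2-u steps):
  M: 0.3500×0.5179 = 0.181265
  M+2: 0.3500×0.4821 + 0.6500×0.5179 = 0.505370
  M+4: 0.6500×0.4821 = 0.313365
Scale to base peak (0.505370) = 100: 35.87 : 100.00 : 62.01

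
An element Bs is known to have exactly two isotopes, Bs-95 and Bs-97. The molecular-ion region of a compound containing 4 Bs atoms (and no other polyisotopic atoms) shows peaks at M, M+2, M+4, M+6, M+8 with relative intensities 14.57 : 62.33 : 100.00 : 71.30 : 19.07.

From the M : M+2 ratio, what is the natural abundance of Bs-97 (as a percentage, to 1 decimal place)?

If p is the fraction of Bs that is Bs-95, then I(M+2)/I(M) = [C(4,1)·p^3·(1−p)] / p^4 = 4·(1−p)/p = 62.33/14.57 = 4.2780
(1−p)/p = 4.2780/4 = 1.0695  ⇒  p = 1/(1 + 1.0695) = 0.4832
Bs-95: 48.3%, Bs-97: 51.7%.

51.7%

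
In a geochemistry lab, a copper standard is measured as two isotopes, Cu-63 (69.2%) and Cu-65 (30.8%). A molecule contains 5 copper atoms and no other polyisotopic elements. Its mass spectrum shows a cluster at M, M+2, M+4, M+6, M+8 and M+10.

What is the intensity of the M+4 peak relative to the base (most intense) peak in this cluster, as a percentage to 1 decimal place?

89.0%

Binomial terms of (0.692 + 0.308)^5: M 0.1587, M+2 0.3531, M+4 0.3144, M+6 0.1399, M+8 0.0311, M+10 0.0028 → M+2 is the base peak.
P(M+2) = C(5,1) × 0.692^4 × 0.308^1 = 5 × 0.22931073 × 0.3080 = 0.353139 (base)
P(M+4) = C(5,2) × 0.692^3 × 0.308^2 = 10 × 0.33137389 × 0.094864 = 0.314355
Relative intensity = 0.314355 / 0.353139 × 100 = 89.0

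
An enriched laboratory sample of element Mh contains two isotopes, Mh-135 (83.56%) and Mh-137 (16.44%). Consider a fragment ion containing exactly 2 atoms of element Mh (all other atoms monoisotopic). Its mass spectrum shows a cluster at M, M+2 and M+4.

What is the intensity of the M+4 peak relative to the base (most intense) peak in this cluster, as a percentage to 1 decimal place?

3.9%

Term probabilities: M 0.6982, M+2 0.2747, M+4 0.0270. Base peak = M.
P(M) = C(2,0) × 0.8356^2 × 0.1644^0 = 1 × 0.69822736 × 1.0000 = 0.698227 (base)
P(M+4) = C(2,2) × 0.8356^0 × 0.1644^2 = 1 × 1.0000 × 0.02702736 = 0.027027
Relative intensity = 0.027027 / 0.698227 × 100 = 3.9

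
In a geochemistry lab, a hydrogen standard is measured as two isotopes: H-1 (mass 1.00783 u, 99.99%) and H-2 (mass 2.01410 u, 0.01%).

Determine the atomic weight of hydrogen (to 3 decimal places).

The abundance-weighted mean is 0.9999 × 1.00783 + 0.0001 × 2.01410
= 1.007729 + 0.000201 = 1.007930 u

1.008 u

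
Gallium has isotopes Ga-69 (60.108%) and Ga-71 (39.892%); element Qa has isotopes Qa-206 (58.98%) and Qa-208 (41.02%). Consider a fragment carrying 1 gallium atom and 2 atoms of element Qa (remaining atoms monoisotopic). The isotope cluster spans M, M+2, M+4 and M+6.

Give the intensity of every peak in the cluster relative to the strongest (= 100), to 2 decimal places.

48.67 : 100.00 : 68.47 : 15.62

Gallium pattern (n=1): 0.60108 : 0.39892
Element Qa pattern (n=2): 0.34786404 : 0.48387192 : 0.16826404
Convolve the two distributions (both contribute in 2-u steps):
  M: 0.60108×0.34786404 = 0.209094
  M+2: 0.60108×0.48387192 + 0.39892×0.34786404 = 0.429616
  M+4: 0.60108×0.16826404 + 0.39892×0.48387192 = 0.294166
  M+6: 0.39892×0.16826404 = 0.067124
Scale to base peak (0.429616) = 100: 48.67 : 100.00 : 68.47 : 15.62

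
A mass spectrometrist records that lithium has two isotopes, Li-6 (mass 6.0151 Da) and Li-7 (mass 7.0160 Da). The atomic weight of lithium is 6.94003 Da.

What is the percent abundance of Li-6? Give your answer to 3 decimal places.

With x = fraction of Li-6 (so Li-7 is 1 − x):
6.0151·x + 7.0160·(1 − x) = 6.94003
(6.0151 − 7.0160)·x = 6.94003 − 7.0160
x = -0.07597 / -1.0009 = 0.07590 → 7.590% Li-6, 92.410% Li-7.

7.590%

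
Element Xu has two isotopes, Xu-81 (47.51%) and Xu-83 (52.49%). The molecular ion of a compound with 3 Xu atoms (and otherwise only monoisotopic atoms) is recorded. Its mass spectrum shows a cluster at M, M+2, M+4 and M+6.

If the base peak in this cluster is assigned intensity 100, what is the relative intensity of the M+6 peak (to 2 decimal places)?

36.83

(0.4751 + 0.5249)^3 gives M 0.1072, M+2 0.3554, M+4 0.3927, M+6 0.1446; the largest is M+4.
P(M+4) = C(3,2) × 0.4751^1 × 0.5249^2 = 3 × 0.4751 × 0.27552001 = 0.392699 (base)
P(M+6) = C(3,3) × 0.4751^0 × 0.5249^3 = 1 × 1.0000 × 0.14462045 = 0.144620
Relative intensity = 0.144620 / 0.392699 × 100 = 36.83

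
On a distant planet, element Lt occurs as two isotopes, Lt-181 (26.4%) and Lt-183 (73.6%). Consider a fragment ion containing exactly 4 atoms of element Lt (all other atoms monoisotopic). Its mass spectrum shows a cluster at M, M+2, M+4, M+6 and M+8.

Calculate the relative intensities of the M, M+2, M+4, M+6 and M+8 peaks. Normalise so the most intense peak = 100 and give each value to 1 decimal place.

The 4 Lt atoms are independent, so intensities follow the terms of (0.264 + 0.736)^4.
P(M) = 0.264^4 = 0.004858
P(M+2) = 4 × 0.264^3 × 0.736^1 = 0.054169
P(M+4) = 6 × 0.264^2 × 0.736^2 = 0.226524
P(M+6) = 4 × 0.264^1 × 0.736^3 = 0.421015
P(M+8) = 0.736^4 = 0.293435
The M+6 peak is largest (0.421015); scaling to 100 gives 1.2 : 12.9 : 53.8 : 100.0 : 69.7.

1.2 : 12.9 : 53.8 : 100.0 : 69.7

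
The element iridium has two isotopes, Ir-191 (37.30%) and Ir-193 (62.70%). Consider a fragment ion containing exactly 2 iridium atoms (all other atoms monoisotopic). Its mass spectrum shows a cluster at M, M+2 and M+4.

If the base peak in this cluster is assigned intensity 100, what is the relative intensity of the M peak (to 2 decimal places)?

Binomial terms of (0.3730 + 0.6270)^2: M 0.1391, M+2 0.4677, M+4 0.3931 → M+2 is the base peak.
P(M+2) = C(2,1) × 0.3730^1 × 0.6270^1 = 2 × 0.3730 × 0.6270 = 0.467742 (base)
P(M) = C(2,0) × 0.3730^2 × 0.6270^0 = 1 × 0.139129 × 1.0000 = 0.139129
Relative intensity = 0.139129 / 0.467742 × 100 = 29.74

29.74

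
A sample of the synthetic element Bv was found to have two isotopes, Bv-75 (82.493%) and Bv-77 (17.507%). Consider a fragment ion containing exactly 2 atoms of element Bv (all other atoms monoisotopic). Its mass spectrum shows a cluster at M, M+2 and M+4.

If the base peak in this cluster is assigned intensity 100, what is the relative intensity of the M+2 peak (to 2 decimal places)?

42.44

Term probabilities: M 0.6805, M+2 0.2888, M+4 0.0306. Base peak = M.
P(M) = C(2,0) × 0.82493^2 × 0.17507^0 = 1 × 0.6805095 × 1.0000 = 0.680510 (base)
P(M+2) = C(2,1) × 0.82493^1 × 0.17507^1 = 2 × 0.82493 × 0.17507 = 0.288841
Relative intensity = 0.288841 / 0.680510 × 100 = 42.44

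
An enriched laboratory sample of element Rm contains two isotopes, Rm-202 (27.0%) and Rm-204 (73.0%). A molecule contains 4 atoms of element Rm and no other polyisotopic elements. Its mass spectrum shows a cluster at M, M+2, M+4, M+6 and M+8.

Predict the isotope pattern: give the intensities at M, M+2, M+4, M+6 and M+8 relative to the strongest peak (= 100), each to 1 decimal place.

1.3 : 13.7 : 55.5 : 100.0 : 67.6

The 4 Rm atoms are independent, so intensities follow the terms of (0.270 + 0.730)^4.
P(M) = 0.270^4 = 0.005314
P(M+2) = 4 × 0.270^3 × 0.730^1 = 0.057474
P(M+4) = 6 × 0.270^2 × 0.730^2 = 0.233090
P(M+6) = 4 × 0.270^1 × 0.730^3 = 0.420138
P(M+8) = 0.730^4 = 0.283982
The M+6 peak is largest (0.420138); scaling to 100 gives 1.3 : 13.7 : 55.5 : 100.0 : 67.6.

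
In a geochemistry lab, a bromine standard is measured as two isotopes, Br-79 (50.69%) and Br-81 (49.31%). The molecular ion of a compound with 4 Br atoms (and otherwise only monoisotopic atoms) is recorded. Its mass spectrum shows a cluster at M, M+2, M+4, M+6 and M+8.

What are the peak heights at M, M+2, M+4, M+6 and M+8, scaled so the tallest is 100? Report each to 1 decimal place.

17.6 : 68.5 : 100.0 : 64.9 : 15.8

Expanding (0.5069 + 0.4931)^4:
P(M) = 0.5069^4 = 0.066022
P(M+2) = 4 × 0.5069^3 × 0.4931^1 = 0.256899
P(M+4) = 6 × 0.5069^2 × 0.4931^2 = 0.374857
P(M+6) = 4 × 0.5069^1 × 0.4931^3 = 0.243101
P(M+8) = 0.4931^4 = 0.059121
The M+4 peak is largest (0.374857); scaling to 100 gives 17.6 : 68.5 : 100.0 : 64.9 : 15.8.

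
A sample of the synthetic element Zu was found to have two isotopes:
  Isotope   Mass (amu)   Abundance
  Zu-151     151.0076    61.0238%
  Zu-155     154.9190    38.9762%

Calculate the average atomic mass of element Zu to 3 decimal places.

Ar = Σ fᵢ·mᵢ = 0.610238 × 151.0076 + 0.389762 × 154.9190
= 92.15058 + 60.38154 = 152.53212 amu

152.532 amu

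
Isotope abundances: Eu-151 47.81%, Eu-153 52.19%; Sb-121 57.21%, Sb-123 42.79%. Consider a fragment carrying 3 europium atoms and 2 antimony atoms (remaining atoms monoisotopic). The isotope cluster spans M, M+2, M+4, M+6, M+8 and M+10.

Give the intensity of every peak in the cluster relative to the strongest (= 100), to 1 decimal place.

Europium pattern (n=3): 0.10928391 : 0.3578871 : 0.39067407 : 0.14215492
Antimony pattern (n=2): 0.32729841 : 0.48960318 : 0.18309841
Convolve the two distributions (both contribute in 2-u steps):
  M: 0.10928391×0.32729841 = 0.035768
  M+2: 0.10928391×0.48960318 + 0.3578871×0.32729841 = 0.170642
  M+4: 0.10928391×0.18309841 + 0.3578871×0.48960318 + 0.39067407×0.32729841 = 0.323099
  M+6: 0.3578871×0.18309841 + 0.39067407×0.48960318 + 0.14215492×0.32729841 = 0.303331
  M+8: 0.39067407×0.18309841 + 0.14215492×0.48960318 = 0.141131
  M+10: 0.14215492×0.18309841 = 0.026028
Scale to base peak (0.323099) = 100: 11.1 : 52.8 : 100.0 : 93.9 : 43.7 : 8.1

11.1 : 52.8 : 100.0 : 93.9 : 43.7 : 8.1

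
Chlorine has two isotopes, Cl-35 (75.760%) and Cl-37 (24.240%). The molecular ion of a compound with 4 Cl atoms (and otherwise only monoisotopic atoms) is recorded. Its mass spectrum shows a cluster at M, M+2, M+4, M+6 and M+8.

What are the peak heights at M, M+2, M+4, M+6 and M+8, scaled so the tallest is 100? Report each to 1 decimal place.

78.1 : 100.0 : 48.0 : 10.2 : 0.8

Each Cl atom is independently Cl-35 (p = 0.75760) or Cl-37 (q = 0.24240); the cluster is the binomial expansion (p + q)^4.
P(M) = 0.75760^4 = 0.329428
P(M+2) = 4 × 0.75760^3 × 0.24240^1 = 0.421612
P(M+4) = 6 × 0.75760^2 × 0.24240^2 = 0.202347
P(M+6) = 4 × 0.75760^1 × 0.24240^3 = 0.043162
P(M+8) = 0.24240^4 = 0.003452
The M+2 peak is largest (0.421612); scaling to 100 gives 78.1 : 100.0 : 48.0 : 10.2 : 0.8.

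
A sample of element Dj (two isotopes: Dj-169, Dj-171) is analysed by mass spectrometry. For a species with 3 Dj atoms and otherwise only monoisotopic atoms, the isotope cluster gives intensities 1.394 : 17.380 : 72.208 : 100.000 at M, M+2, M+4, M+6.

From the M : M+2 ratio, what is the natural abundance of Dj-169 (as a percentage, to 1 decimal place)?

19.4%

Let p = fractional abundance of Dj-169. I(M+2)/I(M) = [C(3,1)·p^2·(1−p)] / p^3 = 3·(1−p)/p = 17.380/1.394 = 12.4677
(1−p)/p = 12.4677/3 = 4.1559  ⇒  p = 1/(1 + 4.1559) = 0.1940
Dj-169: 19.4%, Dj-171: 80.6%.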